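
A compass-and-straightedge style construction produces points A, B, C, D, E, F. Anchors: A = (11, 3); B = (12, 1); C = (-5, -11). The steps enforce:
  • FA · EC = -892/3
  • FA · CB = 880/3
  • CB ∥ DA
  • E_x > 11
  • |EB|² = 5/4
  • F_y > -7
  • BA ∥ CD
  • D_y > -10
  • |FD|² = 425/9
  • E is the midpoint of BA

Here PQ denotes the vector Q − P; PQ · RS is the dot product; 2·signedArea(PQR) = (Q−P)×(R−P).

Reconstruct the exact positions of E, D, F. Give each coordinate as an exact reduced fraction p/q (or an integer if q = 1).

1. E_x = 23/2  [E is the midpoint of BA]
2. E_y = 2  [E is the midpoint of BA]
   → E = (23/2, 2)
3. D_x = -6  [CB ∥ DA ∩ BA ∥ CD]
4. D_y = -9  [CB ∥ DA ∩ BA ∥ CD]
   → D = (-6, -9)
5. F_x = 1/3  [FA · CB = 880/3 ∩ FA · EC = -892/3]
6. F_y = -19/3  [FA · CB = 880/3 ∩ FA · EC = -892/3]
   → F = (1/3, -19/3)

D = (-6, -9)
E = (23/2, 2)
F = (1/3, -19/3)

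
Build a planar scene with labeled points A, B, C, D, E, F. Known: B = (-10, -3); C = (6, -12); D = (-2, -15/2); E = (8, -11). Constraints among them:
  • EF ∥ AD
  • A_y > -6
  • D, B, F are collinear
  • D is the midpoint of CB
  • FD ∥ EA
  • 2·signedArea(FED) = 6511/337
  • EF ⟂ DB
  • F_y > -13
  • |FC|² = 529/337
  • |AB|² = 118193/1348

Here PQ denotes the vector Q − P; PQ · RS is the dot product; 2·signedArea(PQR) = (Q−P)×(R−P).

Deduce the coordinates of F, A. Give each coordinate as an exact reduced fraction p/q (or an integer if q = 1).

A = (-368/337, -3967/674)
F = (2390/337, -4251/337)

1. F_x = 2390/337  [D, B, F are collinear ∩ EF ⟂ DB]
2. F_y = -4251/337  [D, B, F are collinear ∩ EF ⟂ DB]
   → F = (2390/337, -4251/337)
3. A_x = -368/337  [EF ∥ AD ∩ FD ∥ EA]
4. A_y = -3967/674  [EF ∥ AD ∩ FD ∥ EA]
   → A = (-368/337, -3967/674)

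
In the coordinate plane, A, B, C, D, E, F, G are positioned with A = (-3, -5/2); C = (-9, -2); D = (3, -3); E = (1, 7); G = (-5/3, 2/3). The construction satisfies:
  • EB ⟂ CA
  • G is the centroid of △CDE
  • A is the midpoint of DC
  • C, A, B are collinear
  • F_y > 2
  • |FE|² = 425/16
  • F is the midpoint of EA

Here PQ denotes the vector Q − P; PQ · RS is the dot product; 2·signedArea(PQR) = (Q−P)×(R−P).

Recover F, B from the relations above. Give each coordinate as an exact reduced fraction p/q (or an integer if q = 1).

1. F_x = -1  [F is the midpoint of EA]
2. F_y = 9/4  [F is the midpoint of EA]
   → F = (-1, 9/4)
3. B_x = 27/145  [C, A, B are collinear ∩ EB ⟂ CA]
4. B_y = -401/145  [C, A, B are collinear ∩ EB ⟂ CA]
   → B = (27/145, -401/145)

B = (27/145, -401/145)
F = (-1, 9/4)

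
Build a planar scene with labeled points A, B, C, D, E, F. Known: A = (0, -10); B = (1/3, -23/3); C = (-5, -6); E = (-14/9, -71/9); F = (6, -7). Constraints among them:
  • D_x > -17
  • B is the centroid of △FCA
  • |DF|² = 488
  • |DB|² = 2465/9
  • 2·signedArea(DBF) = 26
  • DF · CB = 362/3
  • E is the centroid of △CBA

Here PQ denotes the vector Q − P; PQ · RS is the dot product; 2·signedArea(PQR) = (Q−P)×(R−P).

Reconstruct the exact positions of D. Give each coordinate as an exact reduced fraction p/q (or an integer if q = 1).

1. D_x = -16  [2·signedArea(DBF) = 26 ∩ DF · CB = 362/3]
2. D_y = -5  [2·signedArea(DBF) = 26 ∩ DF · CB = 362/3]
   → D = (-16, -5)

D = (-16, -5)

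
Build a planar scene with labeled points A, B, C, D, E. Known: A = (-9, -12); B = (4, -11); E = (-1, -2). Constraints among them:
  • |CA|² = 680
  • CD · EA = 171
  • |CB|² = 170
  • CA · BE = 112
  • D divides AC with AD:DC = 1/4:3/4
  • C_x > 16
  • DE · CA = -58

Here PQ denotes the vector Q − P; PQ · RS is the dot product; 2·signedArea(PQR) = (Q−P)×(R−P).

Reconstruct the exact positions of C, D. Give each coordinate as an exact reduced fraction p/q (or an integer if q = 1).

1. C_x = 17  [line 5·x + -9·y + -175 = 0 ∩ |CB|² = 170]
2. C_y = -10  [line 5·x + -9·y + -175 = 0 ∩ |CB|² = 170]
   → C = (17, -10)
3. D_x = -5/2  [CD · EA = 171 ∩ D divides AC with AD:DC = 1/4:3/4]
4. D_y = -23/2  [CD · EA = 171 ∩ D divides AC with AD:DC = 1/4:3/4]
   → D = (-5/2, -23/2)

C = (17, -10)
D = (-5/2, -23/2)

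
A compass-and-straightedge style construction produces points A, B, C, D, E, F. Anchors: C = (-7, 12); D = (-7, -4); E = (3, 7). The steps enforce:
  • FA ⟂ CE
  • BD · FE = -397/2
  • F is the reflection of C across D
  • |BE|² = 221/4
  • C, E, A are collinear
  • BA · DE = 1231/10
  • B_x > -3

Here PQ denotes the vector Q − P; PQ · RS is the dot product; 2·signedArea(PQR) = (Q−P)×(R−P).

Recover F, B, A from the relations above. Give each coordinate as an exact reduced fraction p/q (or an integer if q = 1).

A = (29/5, 28/5)
B = (-2, 3/2)
F = (-7, -20)

1. F_x = -7  [F is the reflection of C across D]
2. F_y = -20  [F is the reflection of C across D]
   → F = (-7, -20)
3. A_x = 29/5  [C, E, A are collinear ∩ FA ⟂ CE]
4. A_y = 28/5  [C, E, A are collinear ∩ FA ⟂ CE]
   → A = (29/5, 28/5)
5. B_x = -2  [BA · DE = 1231/10 ∩ BD · FE = -397/2]
6. B_y = 3/2  [BA · DE = 1231/10 ∩ BD · FE = -397/2]
   → B = (-2, 3/2)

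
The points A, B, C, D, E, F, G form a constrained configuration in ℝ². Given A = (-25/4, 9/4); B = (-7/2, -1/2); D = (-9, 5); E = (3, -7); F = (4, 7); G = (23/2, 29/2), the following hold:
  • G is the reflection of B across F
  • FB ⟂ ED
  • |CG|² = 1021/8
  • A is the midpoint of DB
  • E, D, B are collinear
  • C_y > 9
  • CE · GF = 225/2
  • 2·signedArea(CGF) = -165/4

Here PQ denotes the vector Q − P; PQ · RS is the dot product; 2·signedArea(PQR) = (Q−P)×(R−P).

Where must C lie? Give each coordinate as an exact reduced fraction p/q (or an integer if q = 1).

1. C_x = 5/4  [2·signedArea(CGF) = -165/4 ∩ CE · GF = 225/2]
2. C_y = 39/4  [2·signedArea(CGF) = -165/4 ∩ CE · GF = 225/2]
   → C = (5/4, 39/4)

C = (5/4, 39/4)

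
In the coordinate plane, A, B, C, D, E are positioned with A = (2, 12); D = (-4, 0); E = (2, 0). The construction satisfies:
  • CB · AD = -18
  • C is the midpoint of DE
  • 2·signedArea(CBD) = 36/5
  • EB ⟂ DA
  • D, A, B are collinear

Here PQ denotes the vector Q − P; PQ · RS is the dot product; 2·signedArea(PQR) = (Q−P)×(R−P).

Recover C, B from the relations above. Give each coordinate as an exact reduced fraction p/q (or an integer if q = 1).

B = (-14/5, 12/5)
C = (-1, 0)

1. C_x = -1  [C is the midpoint of DE]
2. C_y = 0  [C is the midpoint of DE]
   → C = (-1, 0)
3. B_x = -14/5  [D, A, B are collinear ∩ EB ⟂ DA]
4. B_y = 12/5  [D, A, B are collinear ∩ EB ⟂ DA]
   → B = (-14/5, 12/5)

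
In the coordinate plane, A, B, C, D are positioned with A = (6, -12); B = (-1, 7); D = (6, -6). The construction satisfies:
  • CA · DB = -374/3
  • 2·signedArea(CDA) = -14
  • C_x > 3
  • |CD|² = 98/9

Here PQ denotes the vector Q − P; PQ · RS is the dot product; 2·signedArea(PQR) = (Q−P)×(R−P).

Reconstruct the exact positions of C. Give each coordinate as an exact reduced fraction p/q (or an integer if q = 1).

1. C_x = 11/3  [2·signedArea(CDA) = -14 ∩ CA · DB = -374/3]
2. C_y = -11/3  [2·signedArea(CDA) = -14 ∩ CA · DB = -374/3]
   → C = (11/3, -11/3)

C = (11/3, -11/3)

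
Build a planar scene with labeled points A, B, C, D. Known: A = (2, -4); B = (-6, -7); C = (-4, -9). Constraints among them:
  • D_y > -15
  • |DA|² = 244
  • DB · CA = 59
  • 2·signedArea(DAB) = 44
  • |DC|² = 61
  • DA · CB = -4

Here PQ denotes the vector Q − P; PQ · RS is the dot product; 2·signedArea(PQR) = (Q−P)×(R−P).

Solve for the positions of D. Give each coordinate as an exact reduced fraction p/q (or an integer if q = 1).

D = (-10, -14)

1. D_x = -10  [2·signedArea(DAB) = 44 ∩ DB · CA = 59]
2. D_y = -14  [2·signedArea(DAB) = 44 ∩ DB · CA = 59]
   → D = (-10, -14)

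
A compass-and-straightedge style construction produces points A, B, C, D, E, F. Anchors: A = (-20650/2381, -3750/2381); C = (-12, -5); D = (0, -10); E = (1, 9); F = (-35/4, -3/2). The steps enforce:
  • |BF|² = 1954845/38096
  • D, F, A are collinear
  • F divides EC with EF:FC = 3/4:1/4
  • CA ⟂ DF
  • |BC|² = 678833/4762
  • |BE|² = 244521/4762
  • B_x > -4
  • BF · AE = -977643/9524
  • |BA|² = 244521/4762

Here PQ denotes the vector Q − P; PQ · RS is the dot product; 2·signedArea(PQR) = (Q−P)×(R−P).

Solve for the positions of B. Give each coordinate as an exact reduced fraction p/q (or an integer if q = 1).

1. B_x = -18269/4762  [line -23031/2381·x + -25179/2381·y + 5121/2381 = 0 ∩ |BA|² = 244521/4762]
2. B_y = 17679/4762  [line -23031/2381·x + -25179/2381·y + 5121/2381 = 0 ∩ |BA|² = 244521/4762]
   → B = (-18269/4762, 17679/4762)

B = (-18269/4762, 17679/4762)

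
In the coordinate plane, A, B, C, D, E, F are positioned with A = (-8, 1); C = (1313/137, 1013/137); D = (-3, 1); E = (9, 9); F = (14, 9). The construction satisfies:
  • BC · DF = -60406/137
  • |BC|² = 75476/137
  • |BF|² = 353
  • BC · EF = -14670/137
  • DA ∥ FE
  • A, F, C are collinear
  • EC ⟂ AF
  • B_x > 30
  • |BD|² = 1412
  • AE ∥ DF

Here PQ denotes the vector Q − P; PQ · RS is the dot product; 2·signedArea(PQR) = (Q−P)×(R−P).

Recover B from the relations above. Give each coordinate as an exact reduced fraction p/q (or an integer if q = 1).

1. B_x = 31  [BC · EF = -14670/137 ∩ BC · DF = -60406/137]
2. B_y = 17  [BC · EF = -14670/137 ∩ BC · DF = -60406/137]
   → B = (31, 17)

B = (31, 17)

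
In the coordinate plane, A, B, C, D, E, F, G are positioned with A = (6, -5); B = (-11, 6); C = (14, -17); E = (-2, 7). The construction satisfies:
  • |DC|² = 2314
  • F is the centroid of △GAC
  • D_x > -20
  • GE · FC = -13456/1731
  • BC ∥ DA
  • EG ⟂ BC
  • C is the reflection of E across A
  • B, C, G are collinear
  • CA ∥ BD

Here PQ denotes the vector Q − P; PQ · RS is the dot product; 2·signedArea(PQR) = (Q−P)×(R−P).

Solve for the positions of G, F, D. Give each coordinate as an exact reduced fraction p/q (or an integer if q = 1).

1. G_x = -3822/577  [B, C, G are collinear ∩ EG ⟂ BC]
2. G_y = 1139/577  [B, C, G are collinear ∩ EG ⟂ BC]
   → G = (-3822/577, 1139/577)
3. F_x = 7718/1731  [F is the centroid of △GAC]
4. F_y = -11555/1731  [F is the centroid of △GAC]
   → F = (7718/1731, -11555/1731)
5. D_x = -19  [BC ∥ DA ∩ CA ∥ BD]
6. D_y = 18  [BC ∥ DA ∩ CA ∥ BD]
   → D = (-19, 18)

D = (-19, 18)
F = (7718/1731, -11555/1731)
G = (-3822/577, 1139/577)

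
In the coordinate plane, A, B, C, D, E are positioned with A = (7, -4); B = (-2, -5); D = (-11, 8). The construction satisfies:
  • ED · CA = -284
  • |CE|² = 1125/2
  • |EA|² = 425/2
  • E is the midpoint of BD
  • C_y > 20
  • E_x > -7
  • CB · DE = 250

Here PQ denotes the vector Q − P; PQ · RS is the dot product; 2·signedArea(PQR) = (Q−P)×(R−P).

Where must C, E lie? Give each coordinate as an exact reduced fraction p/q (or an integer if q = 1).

C = (-20, 21)
E = (-13/2, 3/2)

1. E_x = -13/2  [E is the midpoint of BD]
2. E_y = 3/2  [E is the midpoint of BD]
   → E = (-13/2, 3/2)
3. C_x = -20  [line -9/2·x + 13/2·y + -453/2 = 0 ∩ |CE|² = 1125/2]
4. C_y = 21  [line -9/2·x + 13/2·y + -453/2 = 0 ∩ |CE|² = 1125/2]
   → C = (-20, 21)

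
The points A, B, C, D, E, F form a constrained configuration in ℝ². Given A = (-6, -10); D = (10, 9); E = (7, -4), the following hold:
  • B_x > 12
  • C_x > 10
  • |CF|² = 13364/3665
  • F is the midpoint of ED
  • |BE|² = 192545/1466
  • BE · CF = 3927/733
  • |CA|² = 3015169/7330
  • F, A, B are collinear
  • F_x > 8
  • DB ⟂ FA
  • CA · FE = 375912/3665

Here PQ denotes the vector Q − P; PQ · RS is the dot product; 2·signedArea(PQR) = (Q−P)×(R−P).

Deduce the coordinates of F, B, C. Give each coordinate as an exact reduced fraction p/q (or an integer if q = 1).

B = (18435/1466, 8815/1466)
C = (75829/7330, 14717/7330)
F = (17/2, 5/2)

1. F_x = 17/2  [F is the midpoint of ED]
2. F_y = 5/2  [F is the midpoint of ED]
   → F = (17/2, 5/2)
3. B_x = 18435/1466  [F, A, B are collinear ∩ DB ⟂ FA]
4. B_y = 8815/1466  [F, A, B are collinear ∩ DB ⟂ FA]
   → B = (18435/1466, 8815/1466)
5. C_x = 75829/7330  [CA · FE = 375912/3665 ∩ BE · CF = 3927/733]
6. C_y = 14717/7330  [CA · FE = 375912/3665 ∩ BE · CF = 3927/733]
   → C = (75829/7330, 14717/7330)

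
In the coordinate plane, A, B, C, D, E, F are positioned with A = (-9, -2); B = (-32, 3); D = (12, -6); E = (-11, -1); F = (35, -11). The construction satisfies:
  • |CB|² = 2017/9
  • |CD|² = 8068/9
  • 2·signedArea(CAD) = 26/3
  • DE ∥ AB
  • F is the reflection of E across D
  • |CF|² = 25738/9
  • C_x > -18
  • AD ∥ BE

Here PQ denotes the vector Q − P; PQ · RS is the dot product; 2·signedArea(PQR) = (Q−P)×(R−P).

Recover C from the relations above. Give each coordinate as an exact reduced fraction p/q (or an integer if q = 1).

1. C_x = -52/3  [line 4·x + 21·y + 208/3 = 0 ∩ |CB|² = 2017/9]
2. C_y = 0  [line 4·x + 21·y + 208/3 = 0 ∩ |CB|² = 2017/9]
   → C = (-52/3, 0)

C = (-52/3, 0)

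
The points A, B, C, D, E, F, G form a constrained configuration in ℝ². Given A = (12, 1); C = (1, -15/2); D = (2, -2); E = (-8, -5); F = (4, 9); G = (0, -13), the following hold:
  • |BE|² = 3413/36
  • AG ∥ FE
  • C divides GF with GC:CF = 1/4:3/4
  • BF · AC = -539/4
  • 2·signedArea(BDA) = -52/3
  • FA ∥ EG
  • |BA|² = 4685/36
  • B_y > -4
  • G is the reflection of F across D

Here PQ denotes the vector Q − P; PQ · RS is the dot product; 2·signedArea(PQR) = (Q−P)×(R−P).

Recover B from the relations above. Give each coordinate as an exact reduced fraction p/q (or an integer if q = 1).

B = (5/3, -23/6)

1. B_x = 5/3  [2·signedArea(BDA) = -52/3 ∩ BF · AC = -539/4]
2. B_y = -23/6  [2·signedArea(BDA) = -52/3 ∩ BF · AC = -539/4]
   → B = (5/3, -23/6)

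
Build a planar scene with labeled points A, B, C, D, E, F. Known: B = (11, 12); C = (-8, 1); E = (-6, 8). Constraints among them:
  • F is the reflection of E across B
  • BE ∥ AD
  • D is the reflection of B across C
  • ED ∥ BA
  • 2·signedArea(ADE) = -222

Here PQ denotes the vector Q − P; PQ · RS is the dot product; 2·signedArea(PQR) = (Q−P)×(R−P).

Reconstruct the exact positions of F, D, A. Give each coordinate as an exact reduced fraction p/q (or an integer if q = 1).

1. F_x = 28  [F is the reflection of E across B]
2. F_y = 16  [F is the reflection of E across B]
   → F = (28, 16)
3. D_x = -27  [D is the reflection of B across C]
4. D_y = -10  [D is the reflection of B across C]
   → D = (-27, -10)
5. A_x = -10  [BE ∥ AD ∩ ED ∥ BA]
6. A_y = -6  [BE ∥ AD ∩ ED ∥ BA]
   → A = (-10, -6)

A = (-10, -6)
D = (-27, -10)
F = (28, 16)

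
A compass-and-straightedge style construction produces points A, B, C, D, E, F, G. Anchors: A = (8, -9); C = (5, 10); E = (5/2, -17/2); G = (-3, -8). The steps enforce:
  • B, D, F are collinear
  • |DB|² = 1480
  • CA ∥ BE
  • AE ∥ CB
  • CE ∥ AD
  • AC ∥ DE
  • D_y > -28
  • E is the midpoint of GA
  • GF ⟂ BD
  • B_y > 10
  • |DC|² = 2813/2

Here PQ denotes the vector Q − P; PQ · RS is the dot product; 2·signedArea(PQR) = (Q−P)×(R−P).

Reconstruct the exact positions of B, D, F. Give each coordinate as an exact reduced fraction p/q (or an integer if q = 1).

1. B_x = -1/2  [CA ∥ BE ∩ AE ∥ CB]
2. B_y = 21/2  [CA ∥ BE ∩ AE ∥ CB]
   → B = (-1/2, 21/2)
3. D_x = 11/2  [AC ∥ DE ∩ CE ∥ AD]
4. D_y = -55/2  [AC ∥ DE ∩ CE ∥ AD]
   → D = (11/2, -55/2)
5. F_x = 847/370  [B, D, F are collinear ∩ GF ⟂ BD]
6. F_y = -2651/370  [B, D, F are collinear ∩ GF ⟂ BD]
   → F = (847/370, -2651/370)

B = (-1/2, 21/2)
D = (11/2, -55/2)
F = (847/370, -2651/370)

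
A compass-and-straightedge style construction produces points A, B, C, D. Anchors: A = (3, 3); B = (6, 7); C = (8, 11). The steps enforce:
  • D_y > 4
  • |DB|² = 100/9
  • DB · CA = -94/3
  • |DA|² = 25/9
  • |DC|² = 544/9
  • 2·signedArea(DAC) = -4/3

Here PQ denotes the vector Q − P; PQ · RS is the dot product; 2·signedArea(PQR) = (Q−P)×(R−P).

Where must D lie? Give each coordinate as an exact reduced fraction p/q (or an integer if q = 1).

1. D_x = 4  [DB · CA = -94/3 ∩ 2·signedArea(DAC) = -4/3]
2. D_y = 13/3  [DB · CA = -94/3 ∩ 2·signedArea(DAC) = -4/3]
   → D = (4, 13/3)

D = (4, 13/3)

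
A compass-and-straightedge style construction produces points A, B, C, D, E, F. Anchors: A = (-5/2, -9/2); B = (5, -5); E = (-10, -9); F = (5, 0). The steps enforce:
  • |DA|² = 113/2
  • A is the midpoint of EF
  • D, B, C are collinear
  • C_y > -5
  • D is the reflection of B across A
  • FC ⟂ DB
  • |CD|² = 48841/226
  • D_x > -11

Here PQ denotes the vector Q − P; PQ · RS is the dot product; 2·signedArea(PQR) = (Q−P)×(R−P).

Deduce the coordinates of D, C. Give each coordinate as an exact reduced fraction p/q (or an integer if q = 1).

C = (1055/226, -1125/226)
D = (-10, -4)

1. D_x = -10  [D is the reflection of B across A]
2. D_y = -4  [D is the reflection of B across A]
   → D = (-10, -4)
3. C_x = 1055/226  [D, B, C are collinear ∩ FC ⟂ DB]
4. C_y = -1125/226  [D, B, C are collinear ∩ FC ⟂ DB]
   → C = (1055/226, -1125/226)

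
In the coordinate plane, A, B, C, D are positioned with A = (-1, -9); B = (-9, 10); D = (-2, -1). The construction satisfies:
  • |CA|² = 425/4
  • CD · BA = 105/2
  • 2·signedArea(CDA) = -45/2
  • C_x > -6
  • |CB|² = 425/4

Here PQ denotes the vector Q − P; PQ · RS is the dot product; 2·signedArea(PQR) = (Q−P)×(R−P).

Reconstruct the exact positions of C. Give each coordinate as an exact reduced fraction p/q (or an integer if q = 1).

1. C_x = -5  [CD · BA = 105/2 ∩ 2·signedArea(CDA) = -45/2]
2. C_y = 1/2  [CD · BA = 105/2 ∩ 2·signedArea(CDA) = -45/2]
   → C = (-5, 1/2)

C = (-5, 1/2)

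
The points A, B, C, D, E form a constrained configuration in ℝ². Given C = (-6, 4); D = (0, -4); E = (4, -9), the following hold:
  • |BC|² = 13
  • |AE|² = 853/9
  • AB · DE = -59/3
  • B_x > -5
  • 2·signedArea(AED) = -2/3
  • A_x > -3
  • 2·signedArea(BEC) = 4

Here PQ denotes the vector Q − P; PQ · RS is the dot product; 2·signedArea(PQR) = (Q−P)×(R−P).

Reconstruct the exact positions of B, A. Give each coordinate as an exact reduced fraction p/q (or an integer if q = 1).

1. B_x = -4  [line -13·x + -10·y + -42 = 0 ∩ |BC|² = 13]
2. B_y = 1  [line -13·x + -10·y + -42 = 0 ∩ |BC|² = 13]
   → B = (-4, 1)
3. A_x = -2  [2·signedArea(AED) = -2/3 ∩ AB · DE = -59/3]
4. A_y = -4/3  [2·signedArea(AED) = -2/3 ∩ AB · DE = -59/3]
   → A = (-2, -4/3)

A = (-2, -4/3)
B = (-4, 1)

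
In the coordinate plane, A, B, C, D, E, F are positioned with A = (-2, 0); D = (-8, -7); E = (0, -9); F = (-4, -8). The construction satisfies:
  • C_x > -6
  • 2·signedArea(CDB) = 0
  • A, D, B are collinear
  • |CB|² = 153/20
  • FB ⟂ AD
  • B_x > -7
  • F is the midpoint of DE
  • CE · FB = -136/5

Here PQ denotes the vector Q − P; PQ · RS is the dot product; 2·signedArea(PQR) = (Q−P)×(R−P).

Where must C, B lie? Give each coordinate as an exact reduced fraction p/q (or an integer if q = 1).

B = (-34/5, -28/5)
C = (-5, -7/2)

1. B_x = -34/5  [A, D, B are collinear ∩ FB ⟂ AD]
2. B_y = -28/5  [A, D, B are collinear ∩ FB ⟂ AD]
   → B = (-34/5, -28/5)
3. C_x = -5  [line -7/5·x + 6/5·y + -14/5 = 0 ∩ |CB|² = 153/20]
4. C_y = -7/2  [line -7/5·x + 6/5·y + -14/5 = 0 ∩ |CB|² = 153/20]
   → C = (-5, -7/2)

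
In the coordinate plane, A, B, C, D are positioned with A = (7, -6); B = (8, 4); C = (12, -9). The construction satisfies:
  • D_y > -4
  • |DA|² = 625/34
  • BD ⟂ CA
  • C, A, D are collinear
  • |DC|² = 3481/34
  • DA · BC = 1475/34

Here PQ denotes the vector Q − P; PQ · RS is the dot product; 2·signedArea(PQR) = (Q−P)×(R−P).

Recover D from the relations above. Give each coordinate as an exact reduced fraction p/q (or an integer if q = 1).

1. D_x = 113/34  [C, A, D are collinear ∩ BD ⟂ CA]
2. D_y = -129/34  [C, A, D are collinear ∩ BD ⟂ CA]
   → D = (113/34, -129/34)

D = (113/34, -129/34)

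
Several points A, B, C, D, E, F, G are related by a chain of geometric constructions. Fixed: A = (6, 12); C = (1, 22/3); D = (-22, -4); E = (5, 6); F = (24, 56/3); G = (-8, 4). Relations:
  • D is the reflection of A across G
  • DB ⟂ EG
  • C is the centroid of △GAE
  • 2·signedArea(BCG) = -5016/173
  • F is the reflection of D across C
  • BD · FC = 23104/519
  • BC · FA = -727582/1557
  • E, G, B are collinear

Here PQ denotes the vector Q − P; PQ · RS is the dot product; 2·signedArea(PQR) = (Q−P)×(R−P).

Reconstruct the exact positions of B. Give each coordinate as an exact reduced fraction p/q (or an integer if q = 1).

B = (-3958/173, 296/173)

1. B_x = -3958/173  [E, G, B are collinear ∩ DB ⟂ EG]
2. B_y = 296/173  [E, G, B are collinear ∩ DB ⟂ EG]
   → B = (-3958/173, 296/173)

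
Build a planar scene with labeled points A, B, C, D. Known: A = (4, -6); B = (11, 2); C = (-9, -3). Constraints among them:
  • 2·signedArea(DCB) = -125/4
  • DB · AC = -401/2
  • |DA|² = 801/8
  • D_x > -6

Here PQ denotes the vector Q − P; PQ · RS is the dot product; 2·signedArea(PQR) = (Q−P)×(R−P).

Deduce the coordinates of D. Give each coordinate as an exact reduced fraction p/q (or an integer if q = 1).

D = (-23/4, -15/4)

1. D_x = -23/4  [DB · AC = -401/2 ∩ 2·signedArea(DCB) = -125/4]
2. D_y = -15/4  [DB · AC = -401/2 ∩ 2·signedArea(DCB) = -125/4]
   → D = (-23/4, -15/4)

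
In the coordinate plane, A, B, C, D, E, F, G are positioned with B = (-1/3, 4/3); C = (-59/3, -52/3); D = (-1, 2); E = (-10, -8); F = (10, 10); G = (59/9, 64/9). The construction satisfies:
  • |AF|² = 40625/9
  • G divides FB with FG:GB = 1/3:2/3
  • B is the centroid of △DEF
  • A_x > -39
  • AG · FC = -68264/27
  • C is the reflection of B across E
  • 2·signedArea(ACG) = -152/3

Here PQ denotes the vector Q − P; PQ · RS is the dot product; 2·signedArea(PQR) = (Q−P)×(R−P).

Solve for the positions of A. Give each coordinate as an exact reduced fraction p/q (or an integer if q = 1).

A = (-115/3, -110/3)

1. A_x = -115/3  [AG · FC = -68264/27 ∩ 2·signedArea(ACG) = -152/3]
2. A_y = -110/3  [AG · FC = -68264/27 ∩ 2·signedArea(ACG) = -152/3]
   → A = (-115/3, -110/3)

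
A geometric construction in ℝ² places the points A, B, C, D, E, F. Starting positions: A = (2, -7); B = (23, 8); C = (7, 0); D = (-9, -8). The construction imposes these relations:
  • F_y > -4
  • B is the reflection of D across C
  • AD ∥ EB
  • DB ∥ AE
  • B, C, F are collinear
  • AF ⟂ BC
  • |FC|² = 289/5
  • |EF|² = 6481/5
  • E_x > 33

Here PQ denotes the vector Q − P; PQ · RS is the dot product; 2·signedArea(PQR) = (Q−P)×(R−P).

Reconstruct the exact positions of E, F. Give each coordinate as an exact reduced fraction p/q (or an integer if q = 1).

E = (34, 9)
F = (1/5, -17/5)

1. E_x = 34  [AD ∥ EB ∩ DB ∥ AE]
2. E_y = 9  [AD ∥ EB ∩ DB ∥ AE]
   → E = (34, 9)
3. F_x = 1/5  [B, C, F are collinear ∩ AF ⟂ BC]
4. F_y = -17/5  [B, C, F are collinear ∩ AF ⟂ BC]
   → F = (1/5, -17/5)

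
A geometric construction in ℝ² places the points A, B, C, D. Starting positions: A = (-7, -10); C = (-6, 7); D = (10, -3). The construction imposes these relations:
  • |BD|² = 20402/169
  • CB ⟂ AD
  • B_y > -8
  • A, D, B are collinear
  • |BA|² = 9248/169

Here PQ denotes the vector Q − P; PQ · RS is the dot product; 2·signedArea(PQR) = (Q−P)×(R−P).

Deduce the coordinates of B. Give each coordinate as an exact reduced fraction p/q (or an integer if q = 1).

1. B_x = -27/169  [A, D, B are collinear ∩ CB ⟂ AD]
2. B_y = -1214/169  [A, D, B are collinear ∩ CB ⟂ AD]
   → B = (-27/169, -1214/169)

B = (-27/169, -1214/169)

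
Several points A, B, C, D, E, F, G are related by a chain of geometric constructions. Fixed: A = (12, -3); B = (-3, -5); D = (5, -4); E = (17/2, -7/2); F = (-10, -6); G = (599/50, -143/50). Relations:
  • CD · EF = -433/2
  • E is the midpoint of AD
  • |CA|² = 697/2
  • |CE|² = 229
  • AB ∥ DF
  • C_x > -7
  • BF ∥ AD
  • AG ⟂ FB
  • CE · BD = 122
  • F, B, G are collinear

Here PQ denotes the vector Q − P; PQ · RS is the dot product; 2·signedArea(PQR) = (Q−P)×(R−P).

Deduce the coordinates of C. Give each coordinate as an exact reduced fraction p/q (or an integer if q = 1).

C = (-13/2, -11/2)

1. C_x = -13/2  [CD · EF = -433/2 ∩ CE · BD = 122]
2. C_y = -11/2  [CD · EF = -433/2 ∩ CE · BD = 122]
   → C = (-13/2, -11/2)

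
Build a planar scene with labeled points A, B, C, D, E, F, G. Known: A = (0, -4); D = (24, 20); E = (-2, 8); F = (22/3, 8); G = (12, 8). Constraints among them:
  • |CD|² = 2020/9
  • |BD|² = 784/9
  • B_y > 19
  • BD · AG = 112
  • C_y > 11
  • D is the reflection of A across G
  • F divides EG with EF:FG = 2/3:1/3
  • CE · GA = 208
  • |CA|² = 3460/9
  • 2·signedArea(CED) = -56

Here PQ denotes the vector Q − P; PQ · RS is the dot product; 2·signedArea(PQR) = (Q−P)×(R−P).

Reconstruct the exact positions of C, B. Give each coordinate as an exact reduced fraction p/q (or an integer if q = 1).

B = (44/3, 20)
C = (34/3, 12)

1. C_x = 34/3  [2·signedArea(CED) = -56 ∩ CE · GA = 208]
2. C_y = 12  [2·signedArea(CED) = -56 ∩ CE · GA = 208]
   → C = (34/3, 12)
3. B_x = 44/3  [line -12·x + -12·y + 416 = 0 ∩ |BD|² = 784/9]
4. B_y = 20  [line -12·x + -12·y + 416 = 0 ∩ |BD|² = 784/9]
   → B = (44/3, 20)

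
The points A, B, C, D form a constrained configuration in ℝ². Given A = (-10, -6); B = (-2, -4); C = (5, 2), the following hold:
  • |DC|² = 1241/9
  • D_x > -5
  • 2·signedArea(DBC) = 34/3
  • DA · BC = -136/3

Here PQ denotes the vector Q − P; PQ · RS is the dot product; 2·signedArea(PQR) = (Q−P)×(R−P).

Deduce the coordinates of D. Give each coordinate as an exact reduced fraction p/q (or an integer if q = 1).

1. D_x = -14/3  [2·signedArea(DBC) = 34/3 ∩ DA · BC = -136/3]
2. D_y = -14/3  [2·signedArea(DBC) = 34/3 ∩ DA · BC = -136/3]
   → D = (-14/3, -14/3)

D = (-14/3, -14/3)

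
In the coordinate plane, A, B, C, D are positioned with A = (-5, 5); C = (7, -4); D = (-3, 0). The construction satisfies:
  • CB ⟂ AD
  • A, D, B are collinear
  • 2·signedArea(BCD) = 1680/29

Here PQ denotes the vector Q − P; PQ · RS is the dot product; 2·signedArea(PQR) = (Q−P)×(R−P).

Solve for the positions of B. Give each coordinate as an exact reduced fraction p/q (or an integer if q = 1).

B = (-7/29, -200/29)

1. B_x = -7/29  [A, D, B are collinear ∩ CB ⟂ AD]
2. B_y = -200/29  [A, D, B are collinear ∩ CB ⟂ AD]
   → B = (-7/29, -200/29)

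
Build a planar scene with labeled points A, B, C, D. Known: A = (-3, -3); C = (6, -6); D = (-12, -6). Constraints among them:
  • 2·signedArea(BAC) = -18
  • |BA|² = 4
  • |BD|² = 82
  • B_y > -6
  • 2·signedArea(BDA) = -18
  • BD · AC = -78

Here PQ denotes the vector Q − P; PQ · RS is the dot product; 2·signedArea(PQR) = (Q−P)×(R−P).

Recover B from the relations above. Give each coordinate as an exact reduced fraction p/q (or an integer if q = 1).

1. B_x = -3  [2·signedArea(BAC) = -18 ∩ BD · AC = -78]
2. B_y = -5  [2·signedArea(BAC) = -18 ∩ BD · AC = -78]
   → B = (-3, -5)

B = (-3, -5)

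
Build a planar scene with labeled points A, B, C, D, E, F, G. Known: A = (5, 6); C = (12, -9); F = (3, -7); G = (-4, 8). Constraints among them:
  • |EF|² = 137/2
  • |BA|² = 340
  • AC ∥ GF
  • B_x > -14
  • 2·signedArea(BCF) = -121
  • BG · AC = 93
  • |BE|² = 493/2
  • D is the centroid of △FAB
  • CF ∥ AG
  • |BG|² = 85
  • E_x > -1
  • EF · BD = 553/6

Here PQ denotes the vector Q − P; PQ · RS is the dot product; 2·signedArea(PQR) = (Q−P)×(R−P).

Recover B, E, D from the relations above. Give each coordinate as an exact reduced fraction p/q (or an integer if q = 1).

1. B_x = -13  [2·signedArea(BCF) = -121 ∩ BG · AC = 93]
2. B_y = 10  [2·signedArea(BCF) = -121 ∩ BG · AC = 93]
   → B = (-13, 10)
3. D_x = -5/3  [D is the centroid of △FAB]
4. D_y = 3  [D is the centroid of △FAB]
   → D = (-5/3, 3)
5. E_x = -1/2  [line -34/3·x + 7·y + -55/6 = 0 ∩ |EF|² = 137/2]
6. E_y = 1/2  [line -34/3·x + 7·y + -55/6 = 0 ∩ |EF|² = 137/2]
   → E = (-1/2, 1/2)

B = (-13, 10)
D = (-5/3, 3)
E = (-1/2, 1/2)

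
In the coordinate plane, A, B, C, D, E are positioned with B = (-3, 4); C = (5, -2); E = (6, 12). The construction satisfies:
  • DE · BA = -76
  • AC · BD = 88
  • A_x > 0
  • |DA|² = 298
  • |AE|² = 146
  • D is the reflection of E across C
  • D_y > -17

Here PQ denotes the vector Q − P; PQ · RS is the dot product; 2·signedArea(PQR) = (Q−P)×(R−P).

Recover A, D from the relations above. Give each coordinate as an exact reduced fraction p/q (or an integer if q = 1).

1. D_x = 4  [D is the reflection of E across C]
2. D_y = -16  [D is the reflection of E across C]
   → D = (4, -16)
3. A_x = 1  [AC · BD = 88 ∩ DE · BA = -76]
4. A_y = 1  [AC · BD = 88 ∩ DE · BA = -76]
   → A = (1, 1)

A = (1, 1)
D = (4, -16)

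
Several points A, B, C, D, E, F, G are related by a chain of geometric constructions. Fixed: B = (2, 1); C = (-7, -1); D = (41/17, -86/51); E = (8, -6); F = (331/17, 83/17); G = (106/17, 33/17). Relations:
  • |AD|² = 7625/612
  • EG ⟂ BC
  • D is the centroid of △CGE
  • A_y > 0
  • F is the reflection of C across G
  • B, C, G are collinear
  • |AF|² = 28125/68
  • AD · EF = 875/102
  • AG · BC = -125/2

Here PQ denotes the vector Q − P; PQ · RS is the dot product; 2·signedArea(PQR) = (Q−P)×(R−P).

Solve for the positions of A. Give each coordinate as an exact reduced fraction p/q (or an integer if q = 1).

A = (-13/34, 8/17)

1. A_x = -13/34  [AG · BC = -125/2 ∩ AD · EF = 875/102]
2. A_y = 8/17  [AG · BC = -125/2 ∩ AD · EF = 875/102]
   → A = (-13/34, 8/17)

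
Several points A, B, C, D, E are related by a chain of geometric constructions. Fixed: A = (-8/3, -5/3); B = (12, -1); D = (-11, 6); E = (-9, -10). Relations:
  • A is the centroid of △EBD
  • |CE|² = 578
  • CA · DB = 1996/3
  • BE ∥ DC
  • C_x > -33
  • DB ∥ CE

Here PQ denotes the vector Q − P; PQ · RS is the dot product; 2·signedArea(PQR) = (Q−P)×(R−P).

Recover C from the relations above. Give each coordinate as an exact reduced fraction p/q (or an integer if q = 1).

1. C_x = -32  [DB ∥ CE ∩ BE ∥ DC]
2. C_y = -3  [DB ∥ CE ∩ BE ∥ DC]
   → C = (-32, -3)

C = (-32, -3)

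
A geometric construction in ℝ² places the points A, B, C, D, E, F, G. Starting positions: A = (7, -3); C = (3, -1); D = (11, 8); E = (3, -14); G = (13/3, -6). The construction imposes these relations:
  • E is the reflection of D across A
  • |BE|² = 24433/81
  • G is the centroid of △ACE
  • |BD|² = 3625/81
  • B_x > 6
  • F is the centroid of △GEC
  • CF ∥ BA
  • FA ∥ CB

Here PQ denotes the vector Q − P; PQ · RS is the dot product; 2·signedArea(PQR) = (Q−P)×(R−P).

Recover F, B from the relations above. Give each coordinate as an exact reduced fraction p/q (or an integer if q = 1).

1. F_x = 31/9  [F is the centroid of △GEC]
2. F_y = -7  [F is the centroid of △GEC]
   → F = (31/9, -7)
3. B_x = 59/9  [CF ∥ BA ∩ FA ∥ CB]
4. B_y = 3  [CF ∥ BA ∩ FA ∥ CB]
   → B = (59/9, 3)

B = (59/9, 3)
F = (31/9, -7)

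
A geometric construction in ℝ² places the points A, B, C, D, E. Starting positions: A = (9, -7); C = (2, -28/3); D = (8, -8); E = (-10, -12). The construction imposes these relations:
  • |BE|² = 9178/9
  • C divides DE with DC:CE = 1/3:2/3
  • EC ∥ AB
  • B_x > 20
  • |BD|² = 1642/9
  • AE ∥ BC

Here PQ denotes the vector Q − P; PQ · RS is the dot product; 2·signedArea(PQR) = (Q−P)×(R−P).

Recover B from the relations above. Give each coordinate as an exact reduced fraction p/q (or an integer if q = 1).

B = (21, -13/3)

1. B_x = 21  [AE ∥ BC ∩ EC ∥ AB]
2. B_y = -13/3  [AE ∥ BC ∩ EC ∥ AB]
   → B = (21, -13/3)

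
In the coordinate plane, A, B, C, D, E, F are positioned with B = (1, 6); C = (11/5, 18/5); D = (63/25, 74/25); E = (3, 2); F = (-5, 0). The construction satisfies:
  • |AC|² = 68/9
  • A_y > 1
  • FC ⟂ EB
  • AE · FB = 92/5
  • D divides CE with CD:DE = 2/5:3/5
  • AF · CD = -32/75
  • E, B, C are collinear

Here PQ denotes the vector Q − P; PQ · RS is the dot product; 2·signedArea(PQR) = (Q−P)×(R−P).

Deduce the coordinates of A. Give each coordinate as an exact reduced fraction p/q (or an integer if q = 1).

1. A_x = 1/15  [AE · FB = 92/5 ∩ AF · CD = -32/75]
2. A_y = 28/15  [AE · FB = 92/5 ∩ AF · CD = -32/75]
   → A = (1/15, 28/15)

A = (1/15, 28/15)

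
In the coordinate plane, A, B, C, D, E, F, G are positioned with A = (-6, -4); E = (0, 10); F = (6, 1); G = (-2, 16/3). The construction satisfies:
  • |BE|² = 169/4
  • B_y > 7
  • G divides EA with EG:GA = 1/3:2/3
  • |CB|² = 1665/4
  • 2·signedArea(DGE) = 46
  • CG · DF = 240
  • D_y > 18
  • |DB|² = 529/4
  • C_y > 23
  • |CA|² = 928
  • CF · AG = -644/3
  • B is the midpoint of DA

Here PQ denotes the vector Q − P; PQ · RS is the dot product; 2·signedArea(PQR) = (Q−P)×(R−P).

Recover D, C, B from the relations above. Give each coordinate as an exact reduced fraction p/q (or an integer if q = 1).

B = (-6, 15/2)
C = (6, 24)
D = (-6, 19)

1. C_x = 6  [line -4·x + -28/3·y + 248 = 0 ∩ |CA|² = 928]
2. C_y = 24  [line -4·x + -28/3·y + 248 = 0 ∩ |CA|² = 928]
   → C = (6, 24)
3. D_x = -6  [2·signedArea(DGE) = 46 ∩ CG · DF = 240]
4. D_y = 19  [2·signedArea(DGE) = 46 ∩ CG · DF = 240]
   → D = (-6, 19)
5. B_x = -6  [B is the midpoint of DA]
6. B_y = 15/2  [B is the midpoint of DA]
   → B = (-6, 15/2)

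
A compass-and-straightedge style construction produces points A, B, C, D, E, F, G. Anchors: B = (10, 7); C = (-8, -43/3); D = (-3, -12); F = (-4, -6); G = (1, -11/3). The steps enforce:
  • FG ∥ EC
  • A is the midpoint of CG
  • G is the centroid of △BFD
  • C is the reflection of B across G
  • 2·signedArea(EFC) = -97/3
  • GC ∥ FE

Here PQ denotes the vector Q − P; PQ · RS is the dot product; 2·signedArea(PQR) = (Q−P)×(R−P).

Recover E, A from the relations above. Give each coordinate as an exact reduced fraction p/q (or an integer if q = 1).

1. E_x = -13  [FG ∥ EC ∩ GC ∥ FE]
2. E_y = -50/3  [FG ∥ EC ∩ GC ∥ FE]
   → E = (-13, -50/3)
3. A_x = -7/2  [A is the midpoint of CG]
4. A_y = -9  [A is the midpoint of CG]
   → A = (-7/2, -9)

A = (-7/2, -9)
E = (-13, -50/3)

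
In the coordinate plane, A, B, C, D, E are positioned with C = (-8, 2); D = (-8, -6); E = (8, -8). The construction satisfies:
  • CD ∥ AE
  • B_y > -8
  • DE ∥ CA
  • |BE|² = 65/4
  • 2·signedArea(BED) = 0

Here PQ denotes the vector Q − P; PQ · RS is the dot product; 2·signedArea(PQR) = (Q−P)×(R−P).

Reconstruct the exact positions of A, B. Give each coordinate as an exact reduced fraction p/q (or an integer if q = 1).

A = (8, 0)
B = (4, -15/2)

1. A_x = 8  [CD ∥ AE ∩ DE ∥ CA]
2. A_y = 0  [CD ∥ AE ∩ DE ∥ CA]
   → A = (8, 0)
3. B_x = 4  [line -2·x + -16·y + -112 = 0 ∩ |BE|² = 65/4]
4. B_y = -15/2  [line -2·x + -16·y + -112 = 0 ∩ |BE|² = 65/4]
   → B = (4, -15/2)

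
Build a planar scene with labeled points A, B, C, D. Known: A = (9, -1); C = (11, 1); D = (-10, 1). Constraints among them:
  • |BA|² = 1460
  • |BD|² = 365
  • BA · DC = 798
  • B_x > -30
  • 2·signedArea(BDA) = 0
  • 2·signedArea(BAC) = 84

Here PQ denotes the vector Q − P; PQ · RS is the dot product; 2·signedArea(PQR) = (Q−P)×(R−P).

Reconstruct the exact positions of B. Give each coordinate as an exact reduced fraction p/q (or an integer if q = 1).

B = (-29, 3)

1. B_x = -29  [2·signedArea(BDA) = 0 ∩ BA · DC = 798]
2. B_y = 3  [2·signedArea(BDA) = 0 ∩ BA · DC = 798]
   → B = (-29, 3)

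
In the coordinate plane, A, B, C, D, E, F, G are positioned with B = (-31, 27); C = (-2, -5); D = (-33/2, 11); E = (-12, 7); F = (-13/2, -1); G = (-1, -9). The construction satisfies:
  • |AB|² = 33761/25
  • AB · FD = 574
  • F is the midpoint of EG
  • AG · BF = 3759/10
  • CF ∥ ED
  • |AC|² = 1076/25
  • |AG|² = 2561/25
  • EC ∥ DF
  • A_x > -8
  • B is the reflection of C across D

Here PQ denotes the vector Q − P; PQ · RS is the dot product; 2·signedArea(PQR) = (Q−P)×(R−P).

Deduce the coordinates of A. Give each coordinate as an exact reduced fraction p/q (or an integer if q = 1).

A = (-36/5, -1)

1. A_x = -36/5  [AB · FD = 574 ∩ AG · BF = 3759/10]
2. A_y = -1  [AB · FD = 574 ∩ AG · BF = 3759/10]
   → A = (-36/5, -1)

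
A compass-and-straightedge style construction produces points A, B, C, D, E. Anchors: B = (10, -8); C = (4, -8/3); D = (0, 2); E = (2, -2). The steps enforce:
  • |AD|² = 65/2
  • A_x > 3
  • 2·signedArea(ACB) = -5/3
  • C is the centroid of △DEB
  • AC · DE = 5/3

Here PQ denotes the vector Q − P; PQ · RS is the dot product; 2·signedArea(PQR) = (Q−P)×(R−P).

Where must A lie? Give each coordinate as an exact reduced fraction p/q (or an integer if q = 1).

A = (7/2, -5/2)

1. A_x = 7/2  [2·signedArea(ACB) = -5/3 ∩ AC · DE = 5/3]
2. A_y = -5/2  [2·signedArea(ACB) = -5/3 ∩ AC · DE = 5/3]
   → A = (7/2, -5/2)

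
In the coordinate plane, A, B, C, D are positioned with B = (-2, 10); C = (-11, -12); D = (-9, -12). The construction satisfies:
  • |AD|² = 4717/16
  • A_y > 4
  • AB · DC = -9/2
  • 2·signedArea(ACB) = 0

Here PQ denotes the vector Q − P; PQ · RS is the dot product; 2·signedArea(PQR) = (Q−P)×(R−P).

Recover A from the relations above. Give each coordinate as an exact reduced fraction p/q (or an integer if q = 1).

1. A_x = -17/4  [2·signedArea(ACB) = 0 ∩ AB · DC = -9/2]
2. A_y = 9/2  [2·signedArea(ACB) = 0 ∩ AB · DC = -9/2]
   → A = (-17/4, 9/2)

A = (-17/4, 9/2)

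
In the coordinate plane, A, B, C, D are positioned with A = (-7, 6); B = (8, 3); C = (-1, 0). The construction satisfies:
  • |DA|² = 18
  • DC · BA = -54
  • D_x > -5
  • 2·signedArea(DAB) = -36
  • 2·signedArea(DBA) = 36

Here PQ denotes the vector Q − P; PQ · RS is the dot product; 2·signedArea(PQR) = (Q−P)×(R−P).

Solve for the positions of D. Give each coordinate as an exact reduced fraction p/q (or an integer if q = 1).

1. D_x = -4  [DC · BA = -54 ∩ 2·signedArea(DAB) = -36]
2. D_y = 3  [DC · BA = -54 ∩ 2·signedArea(DAB) = -36]
   → D = (-4, 3)

D = (-4, 3)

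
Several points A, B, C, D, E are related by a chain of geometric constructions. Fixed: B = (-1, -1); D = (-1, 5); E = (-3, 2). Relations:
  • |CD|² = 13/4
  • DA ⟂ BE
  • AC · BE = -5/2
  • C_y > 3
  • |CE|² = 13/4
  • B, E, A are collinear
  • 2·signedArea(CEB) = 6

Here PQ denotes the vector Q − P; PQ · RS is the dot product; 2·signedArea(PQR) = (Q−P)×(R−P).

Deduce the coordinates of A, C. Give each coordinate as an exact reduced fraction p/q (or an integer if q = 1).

1. A_x = -49/13  [B, E, A are collinear ∩ DA ⟂ BE]
2. A_y = 41/13  [B, E, A are collinear ∩ DA ⟂ BE]
   → A = (-49/13, 41/13)
3. C_x = -2  [2·signedArea(CEB) = 6 ∩ AC · BE = -5/2]
4. C_y = 7/2  [2·signedArea(CEB) = 6 ∩ AC · BE = -5/2]
   → C = (-2, 7/2)

A = (-49/13, 41/13)
C = (-2, 7/2)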